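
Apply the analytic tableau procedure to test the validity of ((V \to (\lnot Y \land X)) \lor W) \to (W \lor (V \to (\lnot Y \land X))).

Valid

Assume the negation and expand:
Initial set: {\lnot (((V \to (\lnot Y \land X)) \lor W) \to (W \lor (V \to (\lnot Y \land X))))}.
\lnot (((V \to (\lnot Y \land X)) \lor W) \to (W \lor (V \to (\lnot Y \land X)))): α-rule — add ((V \to (\lnot Y \land X)) \lor W), \lnot (W \lor (V \to (\lnot Y \land X))).
\lnot (W \lor (V \to (\lnot Y \land X))): α-rule — add \lnot W, \lnot (V \to (\lnot Y \land X)).
\lnot (V \to (\lnot Y \land X)): α-rule — add V, \lnot (\lnot Y \land X).
((V \to (\lnot Y \land X)) \lor W): β-rule — branch into (V \to (\lnot Y \land X))  //  W.
  branch 1 (add (V \to (\lnot Y \land X))):
    \lnot (\lnot Y \land X): β-rule — branch into \lnot \lnot Y  //  \lnot X.
      branch 1.1 (add \lnot \lnot Y):
        (V \to (\lnot Y \land X)): β-rule — branch into \lnot V  //  (\lnot Y \land X).
          branch 1.1.1 (add \lnot V):
            × closes — contains both V and \lnot V.
          branch 1.1.2 (add (\lnot Y \land X)):
            (\lnot Y \land X): α-rule — add \lnot Y, X.
            × closes — contains both Y and \lnot Y.
      branch 1.2 (add \lnot X):
        (V \to (\lnot Y \land X)): β-rule — branch into \lnot V  //  (\lnot Y \land X).
          branch 1.2.1 (add \lnot V):
            × closes — contains both V and \lnot V.
          branch 1.2.2 (add (\lnot Y \land X)):
            (\lnot Y \land X): α-rule — add \lnot Y, X.
            × closes — contains both X and \lnot X.
  branch 2 (add W):
    × closes — contains both W and \lnot W.
All 5 branches close.
Every branch closed, so the negation is unsatisfiable and the formula is valid.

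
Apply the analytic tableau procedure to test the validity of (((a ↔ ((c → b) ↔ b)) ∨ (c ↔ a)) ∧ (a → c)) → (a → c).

Assume the negation and expand:
Initial set: {¬((((a ↔ ((c → b) ↔ b)) ∨ (c ↔ a)) ∧ (a → c)) → (a → c))}.
¬((((a ↔ ((c → b) ↔ b)) ∨ (c ↔ a)) ∧ (a → c)) → (a → c)): α-rule — add (((a ↔ ((c → b) ↔ b)) ∨ (c ↔ a)) ∧ (a → c)), ¬(a → c).
(((a ↔ ((c → b) ↔ b)) ∨ (c ↔ a)) ∧ (a → c)): α-rule — add ((a ↔ ((c → b) ↔ b)) ∨ (c ↔ a)), (a → c).
¬(a → c): α-rule — add a, ¬c.
((a ↔ ((c → b) ↔ b)) ∨ (c ↔ a)): β-rule — branch into (a ↔ ((c → b) ↔ b))  //  (c ↔ a).
  branch 1 (add (a ↔ ((c → b) ↔ b))):
    (a → c): β-rule — branch into ¬a  //  c.
      branch 1.1 (add ¬a):
        × closes — contains both a and ¬a.
      branch 1.2 (add c):
        × closes — contains both c and ¬c.
  branch 2 (add (c ↔ a)):
    (a → c): β-rule — branch into ¬a  //  c.
      branch 2.1 (add ¬a):
        × closes — contains both a and ¬a.
      branch 2.2 (add c):
        × closes — contains both c and ¬c.
All 4 branches close.
Every branch closed, so the negation is unsatisfiable and the formula is valid.

Valid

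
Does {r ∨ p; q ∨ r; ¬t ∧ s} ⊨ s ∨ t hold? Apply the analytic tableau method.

Yes

Initial set: {(r ∨ p); (q ∨ r); (¬t ∧ s); ¬(s ∨ t)}.
(¬t ∧ s): α-rule — add ¬t, s.
¬(s ∨ t): α-rule — add ¬s, ¬t.
× closes — contains both s and ¬s.
All 1 branch closes.
Every branch closed, so the premises entail the conclusion.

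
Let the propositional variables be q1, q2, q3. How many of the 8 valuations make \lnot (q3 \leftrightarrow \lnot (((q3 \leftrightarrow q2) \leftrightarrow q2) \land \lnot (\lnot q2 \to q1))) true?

5

Initial set: {T \lnot (q3 \leftrightarrow \lnot (((q3 \leftrightarrow q2) \leftrightarrow q2) \land \lnot (\lnot q2 \to q1)))}.
T \lnot (q3 \leftrightarrow \lnot (((q3 \leftrightarrow q2) \leftrightarrow q2) \land \lnot (\lnot q2 \to q1))): β-rule — branch into T q3, F \lnot (((q3 \leftrightarrow q2) \leftrightarrow q2) \land \lnot (\lnot q2 \to q1))  //  F q3, T \lnot (((q3 \leftrightarrow q2) \leftrightarrow q2) \land \lnot (\lnot q2 \to q1)).
  branch 1 (add T q3, F \lnot (((q3 \leftrightarrow q2) \leftrightarrow q2) \land \lnot (\lnot q2 \to q1))):
    F \lnot (((q3 \leftrightarrow q2) \leftrightarrow q2) \land \lnot (\lnot q2 \to q1)): α-rule — add T ((q3 \leftrightarrow q2) \leftrightarrow q2), T \lnot (\lnot q2 \to q1).
    T \lnot (\lnot q2 \to q1): α-rule — add T \lnot q2, F q1.
    T ((q3 \leftrightarrow q2) \leftrightarrow q2): β-rule — branch into T (q3 \leftrightarrow q2), T q2  //  F (q3 \leftrightarrow q2), F q2.
      branch 1.1 (add T (q3 \leftrightarrow q2), T q2):
        × closes — contains both q2 and \lnot q2.
      branch 1.2 (add F (q3 \leftrightarrow q2), F q2):
        F (q3 \leftrightarrow q2): β-rule — branch into T q3, F q2  //  F q3, T q2.
          branch 1.2.1 (add T q3, F q2):
            ○ open, literals {q1=false, q2=false, q3=true}.
          branch 1.2.2 (add F q3, T q2):
            × closes — contains both q3 and \lnot q3.
  branch 2 (add F q3, T \lnot (((q3 \leftrightarrow q2) \leftrightarrow q2) \land \lnot (\lnot q2 \to q1))):
    T \lnot (((q3 \leftrightarrow q2) \leftrightarrow q2) \land \lnot (\lnot q2 \to q1)): β-rule — branch into F ((q3 \leftrightarrow q2) \leftrightarrow q2)  //  F \lnot (\lnot q2 \to q1).
      branch 2.1 (add F ((q3 \leftrightarrow q2) \leftrightarrow q2)):
        F ((q3 \leftrightarrow q2) \leftrightarrow q2): β-rule — branch into T (q3 \leftrightarrow q2), F q2  //  F (q3 \leftrightarrow q2), T q2.
          branch 2.1.1 (add T (q3 \leftrightarrow q2), F q2):
            T (q3 \leftrightarrow q2): β-rule — branch into T q3, T q2  //  F q3, F q2.
              branch 2.1.1.1 (add T q3, T q2):
                × closes — contains both q3 and \lnot q3.
              branch 2.1.1.2 (add F q3, F q2):
                ○ open, literals {q2=false, q3=false}.
          branch 2.1.2 (add F (q3 \leftrightarrow q2), T q2):
            F (q3 \leftrightarrow q2): β-rule — branch into T q3, F q2  //  F q3, T q2.
              branch 2.1.2.1 (add T q3, F q2):
                × closes — contains both q3 and \lnot q3.
              branch 2.1.2.2 (add F q3, T q2):
                ○ open, literals {q2=true, q3=false}.
      branch 2.2 (add F \lnot (\lnot q2 \to q1)):
        F \lnot (\lnot q2 \to q1): β-rule — branch into F \lnot q2  //  T q1.
          branch 2.2.1 (add F \lnot q2):
            ○ open, literals {q2=true, q3=false}.
          branch 2.2.2 (add T q1):
            ○ open, literals {q1=true, q3=false}.
4 branches closed, 5 open.
Each open branch fixes some atoms; the unmentioned ones are free. Counting distinct full assignments: branch {q1=false, q2=false, q3=true} (none free) contributes 1 new; branch {q2=false, q3=false} (q1) contributes 2 new; branch {q2=true, q3=false} (q1) contributes 2 new; branch {q2=true, q3=false} (q1) contributes 0 new; branch {q1=true, q3=false} (q2) contributes 0 new. Total: 5.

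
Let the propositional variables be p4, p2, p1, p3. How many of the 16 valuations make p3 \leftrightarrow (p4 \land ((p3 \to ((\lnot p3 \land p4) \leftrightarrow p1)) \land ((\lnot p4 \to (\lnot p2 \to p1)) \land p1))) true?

Initial set: {(p3 \leftrightarrow (p4 \land ((p3 \to ((\lnot p3 \land p4) \leftrightarrow p1)) \land ((\lnot p4 \to (\lnot p2 \to p1)) \land p1))))}.
(p3 \leftrightarrow (p4 \land ((p3 \to ((\lnot p3 \land p4) \leftrightarrow p1)) \land ((\lnot p4 \to (\lnot p2 \to p1)) \land p1)))): β-rule — branch into p3, (p4 \land ((p3 \to ((\lnot p3 \land p4) \leftrightarrow p1)) \land ((\lnot p4 \to (\lnot p2 \to p1)) \land p1)))  //  \lnot p3, \lnot (p4 \land ((p3 \to ((\lnot p3 \land p4) \leftrightarrow p1)) \land ((\lnot p4 \to (\lnot p2 \to p1)) \land p1))).
  branch 1 (add p3, (p4 \land ((p3 \to ((\lnot p3 \land p4) \leftrightarrow p1)) \land ((\lnot p4 \to (\lnot p2 \to p1)) \land p1)))):
    (p4 \land ((p3 \to ((\lnot p3 \land p4) \leftrightarrow p1)) \land ((\lnot p4 \to (\lnot p2 \to p1)) \land p1))): α-rule — add p4, ((p3 \to ((\lnot p3 \land p4) \leftrightarrow p1)) \land ((\lnot p4 \to (\lnot p2 \to p1)) \land p1)).
    ((p3 \to ((\lnot p3 \land p4) \leftrightarrow p1)) \land ((\lnot p4 \to (\lnot p2 \to p1)) \land p1)): α-rule — add (p3 \to ((\lnot p3 \land p4) \leftrightarrow p1)), ((\lnot p4 \to (\lnot p2 \to p1)) \land p1).
    ((\lnot p4 \to (\lnot p2 \to p1)) \land p1): α-rule — add (\lnot p4 \to (\lnot p2 \to p1)), p1.
    (p3 \to ((\lnot p3 \land p4) \leftrightarrow p1)): β-rule — branch into \lnot p3  //  ((\lnot p3 \land p4) \leftrightarrow p1).
      branch 1.1 (add \lnot p3):
        × closes — contains both p3 and \lnot p3.
      branch 1.2 (add ((\lnot p3 \land p4) \leftrightarrow p1)):
        (\lnot p4 \to (\lnot p2 \to p1)): β-rule — branch into \lnot \lnot p4  //  (\lnot p2 \to p1).
          branch 1.2.1 (add \lnot \lnot p4):
            ((\lnot p3 \land p4) \leftrightarrow p1): β-rule — branch into (\lnot p3 \land p4), p1  //  \lnot (\lnot p3 \land p4), \lnot p1.
              branch 1.2.1.1 (add (\lnot p3 \land p4), p1):
                (\lnot p3 \land p4): α-rule — add \lnot p3, p4.
                × closes — contains both p3 and \lnot p3.
              branch 1.2.1.2 (add \lnot (\lnot p3 \land p4), \lnot p1):
                × closes — contains both p1 and \lnot p1.
          branch 1.2.2 (add (\lnot p2 \to p1)):
            ((\lnot p3 \land p4) \leftrightarrow p1): β-rule — branch into (\lnot p3 \land p4), p1  //  \lnot (\lnot p3 \land p4), \lnot p1.
              branch 1.2.2.1 (add (\lnot p3 \land p4), p1):
                (\lnot p3 \land p4): α-rule — add \lnot p3, p4.
                × closes — contains both p3 and \lnot p3.
              branch 1.2.2.2 (add \lnot (\lnot p3 \land p4), \lnot p1):
                × closes — contains both p1 and \lnot p1.
  branch 2 (add \lnot p3, \lnot (p4 \land ((p3 \to ((\lnot p3 \land p4) \leftrightarrow p1)) \land ((\lnot p4 \to (\lnot p2 \to p1)) \land p1)))):
    \lnot (p4 \land ((p3 \to ((\lnot p3 \land p4) \leftrightarrow p1)) \land ((\lnot p4 \to (\lnot p2 \to p1)) \land p1))): β-rule — branch into \lnot p4  //  \lnot ((p3 \to ((\lnot p3 \land p4) \leftrightarrow p1)) \land ((\lnot p4 \to (\lnot p2 \to p1)) \land p1)).
      branch 2.1 (add \lnot p4):
        ○ open, literals {p3=F, p4=F}.
      branch 2.2 (add \lnot ((p3 \to ((\lnot p3 \land p4) \leftrightarrow p1)) \land ((\lnot p4 \to (\lnot p2 \to p1)) \land p1))):
        \lnot ((p3 \to ((\lnot p3 \land p4) \leftrightarrow p1)) \land ((\lnot p4 \to (\lnot p2 \to p1)) \land p1)): β-rule — branch into \lnot (p3 \to ((\lnot p3 \land p4) \leftrightarrow p1))  //  \lnot ((\lnot p4 \to (\lnot p2 \to p1)) \land p1).
          branch 2.2.1 (add \lnot (p3 \to ((\lnot p3 \land p4) \leftrightarrow p1))):
            \lnot (p3 \to ((\lnot p3 \land p4) \leftrightarrow p1)): α-rule — add p3, \lnot ((\lnot p3 \land p4) \leftrightarrow p1).
            × closes — contains both p3 and \lnot p3.
          branch 2.2.2 (add \lnot ((\lnot p4 \to (\lnot p2 \to p1)) \land p1)):
            \lnot ((\lnot p4 \to (\lnot p2 \to p1)) \land p1): β-rule — branch into \lnot (\lnot p4 \to (\lnot p2 \to p1))  //  \lnot p1.
              branch 2.2.2.1 (add \lnot (\lnot p4 \to (\lnot p2 \to p1))):
                \lnot (\lnot p4 \to (\lnot p2 \to p1)): α-rule — add \lnot p4, \lnot (\lnot p2 \to p1).
                \lnot (\lnot p2 \to p1): α-rule — add \lnot p2, \lnot p1.
                ○ open, literals {p1=F, p2=F, p3=F, p4=F}.
              branch 2.2.2.2 (add \lnot p1):
                ○ open, literals {p1=F, p3=F}.
6 branches closed, 3 open.
Each open branch fixes some atoms; the unmentioned ones are free. Counting distinct full assignments: branch {p3=F, p4=F} (p2, p1) contributes 4 new; branch {p1=F, p2=F, p3=F, p4=F} (none free) contributes 0 new; branch {p1=F, p3=F} (p4, p2) contributes 2 new. Total: 6.

6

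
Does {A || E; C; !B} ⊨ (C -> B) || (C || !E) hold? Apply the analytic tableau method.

Yes

Initial set: {(A || E); C; !B; !((C -> B) || (C || !E))}.
!((C -> B) || (C || !E)): α-rule — add !(C -> B), !(C || !E).
!(C -> B): α-rule — add C, !B.
!(C || !E): α-rule — add !C, !!E.
× closes — contains both C and !C.
All 1 branch closes.
Every branch closed, so the premises entail the conclusion.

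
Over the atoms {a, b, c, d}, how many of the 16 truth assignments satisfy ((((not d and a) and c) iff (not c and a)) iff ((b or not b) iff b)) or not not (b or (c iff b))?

Initial set: {(((((not d and a) and c) iff (not c and a)) iff ((b or not b) iff b)) or not not (b or (c iff b)))}.
(((((not d and a) and c) iff (not c and a)) iff ((b or not b) iff b)) or not not (b or (c iff b))): β-rule — branch into ((((not d and a) and c) iff (not c and a)) iff ((b or not b) iff b))  //  not not (b or (c iff b)).
  branch 1 (add ((((not d and a) and c) iff (not c and a)) iff ((b or not b) iff b))):
    ((((not d and a) and c) iff (not c and a)) iff ((b or not b) iff b)): β-rule — branch into (((not d and a) and c) iff (not c and a)), ((b or not b) iff b)  //  not (((not d and a) and c) iff (not c and a)), not ((b or not b) iff b).
      branch 1.1 (add (((not d and a) and c) iff (not c and a)), ((b or not b) iff b)):
        (((not d and a) and c) iff (not c and a)): β-rule — branch into ((not d and a) and c), (not c and a)  //  not ((not d and a) and c), not (not c and a).
          branch 1.1.1 (add ((not d and a) and c), (not c and a)):
            ((not d and a) and c): α-rule — add (not d and a), c.
            (not c and a): α-rule — add not c, a.
            × closes — contains both c and not c.
          branch 1.1.2 (add not ((not d and a) and c), not (not c and a)):
            ((b or not b) iff b): β-rule — branch into (b or not b), b  //  not (b or not b), not b.
              branch 1.1.2.1 (add (b or not b), b):
                not ((not d and a) and c): β-rule — branch into not (not d and a)  //  not c.
                  branch 1.1.2.1.1 (add not (not d and a)):
                    not (not c and a): β-rule — branch into not not c  //  not a.
                      branch 1.1.2.1.1.1 (add not not c):
                        (b or not b): β-rule — branch into b  //  not b.
                          branch 1.1.2.1.1.1.1 (add b):
                            not (not d and a): β-rule — branch into not not d  //  not a.
                              branch 1.1.2.1.1.1.1.1 (add not not d):
                                ○ open, literals {b=T, c=T, d=T}.
                              branch 1.1.2.1.1.1.1.2 (add not a):
                                ○ open, literals {a=F, b=T, c=T}.
                          branch 1.1.2.1.1.1.2 (add not b):
                            × closes — contains both b and not b.
                      branch 1.1.2.1.1.2 (add not a):
                        (b or not b): β-rule — branch into b  //  not b.
                          branch 1.1.2.1.1.2.1 (add b):
                            not (not d and a): β-rule — branch into not not d  //  not a.
                              branch 1.1.2.1.1.2.1.1 (add not not d):
                                ○ open, literals {a=F, b=T, d=T}.
                              branch 1.1.2.1.1.2.1.2 (add not a):
                                ○ open, literals {a=F, b=T}.
                          branch 1.1.2.1.1.2.2 (add not b):
                            × closes — contains both b and not b.
                  branch 1.1.2.1.2 (add not c):
                    not (not c and a): β-rule — branch into not not c  //  not a.
                      branch 1.1.2.1.2.1 (add not not c):
                        × closes — contains both c and not c.
                      branch 1.1.2.1.2.2 (add not a):
                        (b or not b): β-rule — branch into b  //  not b.
                          branch 1.1.2.1.2.2.1 (add b):
                            ○ open, literals {a=F, b=T, c=F}.
                          branch 1.1.2.1.2.2.2 (add not b):
                            × closes — contains both b and not b.
              branch 1.1.2.2 (add not (b or not b), not b):
                not (b or not b): α-rule — add not b, not not b.
                × closes — contains both b and not b.
      branch 1.2 (add not (((not d and a) and c) iff (not c and a)), not ((b or not b) iff b)):
        not (((not d and a) and c) iff (not c and a)): β-rule — branch into ((not d and a) and c), not (not c and a)  //  not ((not d and a) and c), (not c and a).
          branch 1.2.1 (add ((not d and a) and c), not (not c and a)):
            ((not d and a) and c): α-rule — add (not d and a), c.
            (not d and a): α-rule — add not d, a.
            not ((b or not b) iff b): β-rule — branch into (b or not b), not b  //  not (b or not b), b.
              branch 1.2.1.1 (add (b or not b), not b):
                not (not c and a): β-rule — branch into not not c  //  not a.
                  branch 1.2.1.1.1 (add not not c):
                    (b or not b): β-rule — branch into b  //  not b.
                      branch 1.2.1.1.1.1 (add b):
                        × closes — contains both b and not b.
                      branch 1.2.1.1.1.2 (add not b):
                        ○ open, literals {a=T, b=F, c=T, d=F}.
                  branch 1.2.1.1.2 (add not a):
                    × closes — contains both a and not a.
              branch 1.2.1.2 (add not (b or not b), b):
                not (b or not b): α-rule — add not b, not not b.
                × closes — contains both b and not b.
          branch 1.2.2 (add not ((not d and a) and c), (not c and a)):
            (not c and a): α-rule — add not c, a.
            not ((b or not b) iff b): β-rule — branch into (b or not b), not b  //  not (b or not b), b.
              branch 1.2.2.1 (add (b or not b), not b):
                not ((not d and a) and c): β-rule — branch into not (not d and a)  //  not c.
                  branch 1.2.2.1.1 (add not (not d and a)):
                    (b or not b): β-rule — branch into b  //  not b.
                      branch 1.2.2.1.1.1 (add b):
                        × closes — contains both b and not b.
                      branch 1.2.2.1.1.2 (add not b):
                        not (not d and a): β-rule — branch into not not d  //  not a.
                          branch 1.2.2.1.1.2.1 (add not not d):
                            ○ open, literals {a=T, b=F, c=F, d=T}.
                          branch 1.2.2.1.1.2.2 (add not a):
                            × closes — contains both a and not a.
                  branch 1.2.2.1.2 (add not c):
                    (b or not b): β-rule — branch into b  //  not b.
                      branch 1.2.2.1.2.1 (add b):
                        × closes — contains both b and not b.
                      branch 1.2.2.1.2.2 (add not b):
                        ○ open, literals {a=T, b=F, c=F}.
              branch 1.2.2.2 (add not (b or not b), b):
                not (b or not b): α-rule — add not b, not not b.
                × closes — contains both b and not b.
  branch 2 (add not not (b or (c iff b))):
    not not (b or (c iff b)): drop double negation, giving (b or (c iff b)).
    (b or (c iff b)): β-rule — branch into b  //  (c iff b).
      branch 2.1 (add b):
        ○ open, literals {b=T}.
      branch 2.2 (add (c iff b)):
        (c iff b): β-rule — branch into c, b  //  not c, not b.
          branch 2.2.1 (add c, b):
            ○ open, literals {b=T, c=T}.
          branch 2.2.2 (add not c, not b):
            ○ open, literals {b=F, c=F}.
13 branches closed, 11 open.
Each open branch fixes some atoms; the unmentioned ones are free. Counting distinct full assignments: branch {b=T, c=T, d=T} (a) contributes 2 new; branch {a=F, b=T, c=T} (d) contributes 1 new; branch {a=F, b=T, d=T} (c) contributes 1 new; branch {a=F, b=T} (c, d) contributes 1 new; branch {a=F, b=T, c=F} (d) contributes 0 new; branch {a=T, b=F, c=T, d=F} (none free) contributes 1 new; branch {a=T, b=F, c=F, d=T} (none free) contributes 1 new; branch {a=T, b=F, c=F} (d) contributes 1 new; branch {b=T} (a, c, d) contributes 3 new; branch {b=T, c=T} (a, d) contributes 0 new; branch {b=F, c=F} (a, d) contributes 2 new. Total: 13.

13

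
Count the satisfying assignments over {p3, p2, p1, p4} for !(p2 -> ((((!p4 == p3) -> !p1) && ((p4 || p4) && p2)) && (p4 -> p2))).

Initial set: {!(p2 -> ((((!p4 == p3) -> !p1) && ((p4 || p4) && p2)) && (p4 -> p2)))}.
!(p2 -> ((((!p4 == p3) -> !p1) && ((p4 || p4) && p2)) && (p4 -> p2))): α-rule — add p2, !((((!p4 == p3) -> !p1) && ((p4 || p4) && p2)) && (p4 -> p2)).
!((((!p4 == p3) -> !p1) && ((p4 || p4) && p2)) && (p4 -> p2)): β-rule — branch into !(((!p4 == p3) -> !p1) && ((p4 || p4) && p2))  //  !(p4 -> p2).
  branch 1 (add !(((!p4 == p3) -> !p1) && ((p4 || p4) && p2))):
    !(((!p4 == p3) -> !p1) && ((p4 || p4) && p2)): β-rule — branch into !((!p4 == p3) -> !p1)  //  !((p4 || p4) && p2).
      branch 1.1 (add !((!p4 == p3) -> !p1)):
        !((!p4 == p3) -> !p1): α-rule — add (!p4 == p3), !!p1.
        (!p4 == p3): β-rule — branch into !p4, p3  //  !!p4, !p3.
          branch 1.1.1 (add !p4, p3):
            ○ open, literals {p1=1, p2=1, p3=1, p4=0}.
          branch 1.1.2 (add !!p4, !p3):
            ○ open, literals {p1=1, p2=1, p3=0, p4=1}.
      branch 1.2 (add !((p4 || p4) && p2)):
        !((p4 || p4) && p2): β-rule — branch into !(p4 || p4)  //  !p2.
          branch 1.2.1 (add !(p4 || p4)):
            !(p4 || p4): α-rule — add !p4, !p4.
            ○ open, literals {p2=1, p4=0}.
          branch 1.2.2 (add !p2):
            × closes — contains both p2 and !p2.
  branch 2 (add !(p4 -> p2)):
    !(p4 -> p2): α-rule — add p4, !p2.
    × closes — contains both p2 and !p2.
2 branches closed, 3 open.
Each open branch fixes some atoms; the unmentioned ones are free. Counting distinct full assignments: branch {p1=1, p2=1, p3=1, p4=0} (none free) contributes 1 new; branch {p1=1, p2=1, p3=0, p4=1} (none free) contributes 1 new; branch {p2=1, p4=0} (p3, p1) contributes 3 new. Total: 5.

5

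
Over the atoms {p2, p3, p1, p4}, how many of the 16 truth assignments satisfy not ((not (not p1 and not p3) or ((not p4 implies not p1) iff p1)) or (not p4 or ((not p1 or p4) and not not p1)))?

Initial set: {not ((not (not p1 and not p3) or ((not p4 implies not p1) iff p1)) or (not p4 or ((not p1 or p4) and not not p1)))}.
not ((not (not p1 and not p3) or ((not p4 implies not p1) iff p1)) or (not p4 or ((not p1 or p4) and not not p1))): α-rule — add not (not (not p1 and not p3) or ((not p4 implies not p1) iff p1)), not (not p4 or ((not p1 or p4) and not not p1)).
not (not (not p1 and not p3) or ((not p4 implies not p1) iff p1)): α-rule — add not not (not p1 and not p3), not ((not p4 implies not p1) iff p1).
not (not p4 or ((not p1 or p4) and not not p1)): α-rule — add not not p4, not ((not p1 or p4) and not not p1).
not not (not p1 and not p3): α-rule — add not p1, not p3.
not ((not p4 implies not p1) iff p1): β-rule — branch into (not p4 implies not p1), not p1  //  not (not p4 implies not p1), p1.
  branch 1 (add (not p4 implies not p1), not p1):
    not ((not p1 or p4) and not not p1): β-rule — branch into not (not p1 or p4)  //  not not not p1.
      branch 1.1 (add not (not p1 or p4)):
        not (not p1 or p4): α-rule — add not not p1, not p4.
        × closes — contains both p1 and not p1.
      branch 1.2 (add not not not p1):
        not not not p1: drop double negation, giving not p1.
        (not p4 implies not p1): β-rule — branch into not not p4  //  not p1.
          branch 1.2.1 (add not not p4):
            ○ open, literals {p1=0, p3=0, p4=1}.
          branch 1.2.2 (add not p1):
            ○ open, literals {p1=0, p3=0, p4=1}.
  branch 2 (add not (not p4 implies not p1), p1):
    × closes — contains both p1 and not p1.
2 branches closed, 2 open.
Each open branch fixes some atoms; the unmentioned ones are free. Counting distinct full assignments: branch {p1=0, p3=0, p4=1} (p2) contributes 2 new; branch {p1=0, p3=0, p4=1} (p2) contributes 0 new. Total: 2.

2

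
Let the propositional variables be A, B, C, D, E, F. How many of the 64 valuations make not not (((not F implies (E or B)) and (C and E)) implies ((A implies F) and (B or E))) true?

60

Initial set: {not not (((not F implies (E or B)) and (C and E)) implies ((A implies F) and (B or E)))}.
not not (((not F implies (E or B)) and (C and E)) implies ((A implies F) and (B or E))): drop double negation, giving (((not F implies (E or B)) and (C and E)) implies ((A implies F) and (B or E))).
(((not F implies (E or B)) and (C and E)) implies ((A implies F) and (B or E))): β-rule — branch into not ((not F implies (E or B)) and (C and E))  //  ((A implies F) and (B or E)).
  branch 1 (add not ((not F implies (E or B)) and (C and E))):
    not ((not F implies (E or B)) and (C and E)): β-rule — branch into not (not F implies (E or B))  //  not (C and E).
      branch 1.1 (add not (not F implies (E or B))):
        not (not F implies (E or B)): α-rule — add not F, not (E or B).
        not (E or B): α-rule — add not E, not B.
        ○ open, literals {B=F, E=F, F=F}.
      branch 1.2 (add not (C and E)):
        not (C and E): β-rule — branch into not C  //  not E.
          branch 1.2.1 (add not C):
            ○ open, literals {C=F}.
          branch 1.2.2 (add not E):
            ○ open, literals {E=F}.
  branch 2 (add ((A implies F) and (B or E))):
    ((A implies F) and (B or E)): α-rule — add (A implies F), (B or E).
    (A implies F): β-rule — branch into not A  //  F.
      branch 2.1 (add not A):
        (B or E): β-rule — branch into B  //  E.
          branch 2.1.1 (add B):
            ○ open, literals {A=F, B=T}.
          branch 2.1.2 (add E):
            ○ open, literals {A=F, E=T}.
      branch 2.2 (add F):
        (B or E): β-rule — branch into B  //  E.
          branch 2.2.1 (add B):
            ○ open, literals {B=T, F=T}.
          branch 2.2.2 (add E):
            ○ open, literals {E=T, F=T}.
0 branches closed, 7 open.
Each open branch fixes some atoms; the unmentioned ones are free. Counting distinct full assignments: branch {B=F, E=F, F=F} (A, C, D) contributes 8 new; branch {C=F} (A, B, D, E, F) contributes 28 new; branch {E=F} (A, B, C, D, F) contributes 12 new; branch {A=F, B=T} (C, D, E, F) contributes 4 new; branch {A=F, E=T} (B, C, D, F) contributes 4 new; branch {B=T, F=T} (A, C, D, E) contributes 2 new; branch {E=T, F=T} (A, B, C, D) contributes 2 new. Total: 60.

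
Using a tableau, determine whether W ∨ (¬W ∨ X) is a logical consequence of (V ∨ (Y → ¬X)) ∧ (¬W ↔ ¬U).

Yes

Initial set: {((V ∨ (Y → ¬X)) ∧ (¬W ↔ ¬U)); ¬(W ∨ (¬W ∨ X))}.
((V ∨ (Y → ¬X)) ∧ (¬W ↔ ¬U)): α-rule — add (V ∨ (Y → ¬X)), (¬W ↔ ¬U).
¬(W ∨ (¬W ∨ X)): α-rule — add ¬W, ¬(¬W ∨ X).
¬(¬W ∨ X): α-rule — add ¬¬W, ¬X.
× closes — contains both W and ¬W.
All 1 branch closes.
Every branch closed, so the premises entail the conclusion.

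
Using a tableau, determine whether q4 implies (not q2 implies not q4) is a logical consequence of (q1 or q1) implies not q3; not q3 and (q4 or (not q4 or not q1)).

Initial set: {((q1 or q1) implies not q3); (not q3 and (q4 or (not q4 or not q1))); not (q4 implies (not q2 implies not q4))}.
(not q3 and (q4 or (not q4 or not q1))): α-rule — add not q3, (q4 or (not q4 or not q1)).
not (q4 implies (not q2 implies not q4)): α-rule — add q4, not (not q2 implies not q4).
not (not q2 implies not q4): α-rule — add not q2, not not q4.
((q1 or q1) implies not q3): β-rule — branch into not (q1 or q1)  //  not q3.
  branch 1 (add not (q1 or q1)):
    not (q1 or q1): α-rule — add not q1, not q1.
    (q4 or (not q4 or not q1)): β-rule — branch into q4  //  (not q4 or not q1).
      branch 1.1 (add q4):
        ○ open, literals {q1=F, q2=F, q3=F, q4=T}.
      branch 1.2 (add (not q4 or not q1)):
        (not q4 or not q1): β-rule — branch into not q4  //  not q1.
          branch 1.2.1 (add not q4):
            × closes — contains both q4 and not q4.
          branch 1.2.2 (add not q1):
            ○ open, literals {q1=F, q2=F, q3=F, q4=T}.
  branch 2 (add not q3):
    (q4 or (not q4 or not q1)): β-rule — branch into q4  //  (not q4 or not q1).
      branch 2.1 (add q4):
        ○ open, literals {q2=F, q3=F, q4=T}.
      branch 2.2 (add (not q4 or not q1)):
        (not q4 or not q1): β-rule — branch into not q4  //  not q1.
          branch 2.2.1 (add not q4):
            × closes — contains both q4 and not q4.
          branch 2.2.2 (add not q1):
            ○ open, literals {q1=F, q2=F, q3=F, q4=T}.
2 branches closed, 4 open.
An open branch gives a countermodel: q1=F, q2=F, q3=F, q4=T (unmentioned atoms arbitrary); the premises hold there but the conclusion fails.

No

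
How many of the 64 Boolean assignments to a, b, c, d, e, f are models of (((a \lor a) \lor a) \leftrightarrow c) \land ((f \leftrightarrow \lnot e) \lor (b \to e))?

28

Initial set: {T ((((a \lor a) \lor a) \leftrightarrow c) \land ((f \leftrightarrow \lnot e) \lor (b \to e)))}.
T ((((a \lor a) \lor a) \leftrightarrow c) \land ((f \leftrightarrow \lnot e) \lor (b \to e))): α-rule — add T (((a \lor a) \lor a) \leftrightarrow c), T ((f \leftrightarrow \lnot e) \lor (b \to e)).
T (((a \lor a) \lor a) \leftrightarrow c): β-rule — branch into T ((a \lor a) \lor a), T c  //  F ((a \lor a) \lor a), F c.
  branch 1 (add T ((a \lor a) \lor a), T c):
    T ((f \leftrightarrow \lnot e) \lor (b \to e)): β-rule — branch into T (f \leftrightarrow \lnot e)  //  T (b \to e).
      branch 1.1 (add T (f \leftrightarrow \lnot e)):
        T ((a \lor a) \lor a): β-rule — branch into T (a \lor a)  //  T a.
          branch 1.1.1 (add T (a \lor a)):
            T (f \leftrightarrow \lnot e): β-rule — branch into T f, T \lnot e  //  F f, F \lnot e.
              branch 1.1.1.1 (add T f, T \lnot e):
                T (a \lor a): β-rule — branch into T a  //  T a.
                  branch 1.1.1.1.1 (add T a):
                    ○ open, literals {a=T, c=T, e=F, f=T}.
                  branch 1.1.1.1.2 (add T a):
                    ○ open, literals {a=T, c=T, e=F, f=T}.
              branch 1.1.1.2 (add F f, F \lnot e):
                T (a \lor a): β-rule — branch into T a  //  T a.
                  branch 1.1.1.2.1 (add T a):
                    ○ open, literals {a=T, c=T, e=T, f=F}.
                  branch 1.1.1.2.2 (add T a):
                    ○ open, literals {a=T, c=T, e=T, f=F}.
          branch 1.1.2 (add T a):
            T (f \leftrightarrow \lnot e): β-rule — branch into T f, T \lnot e  //  F f, F \lnot e.
              branch 1.1.2.1 (add T f, T \lnot e):
                ○ open, literals {a=T, c=T, e=F, f=T}.
              branch 1.1.2.2 (add F f, F \lnot e):
                ○ open, literals {a=T, c=T, e=T, f=F}.
      branch 1.2 (add T (b \to e)):
        T ((a \lor a) \lor a): β-rule — branch into T (a \lor a)  //  T a.
          branch 1.2.1 (add T (a \lor a)):
            T (b \to e): β-rule — branch into F b  //  T e.
              branch 1.2.1.1 (add F b):
                T (a \lor a): β-rule — branch into T a  //  T a.
                  branch 1.2.1.1.1 (add T a):
                    ○ open, literals {a=T, b=F, c=T}.
                  branch 1.2.1.1.2 (add T a):
                    ○ open, literals {a=T, b=F, c=T}.
              branch 1.2.1.2 (add T e):
                T (a \lor a): β-rule — branch into T a  //  T a.
                  branch 1.2.1.2.1 (add T a):
                    ○ open, literals {a=T, c=T, e=T}.
                  branch 1.2.1.2.2 (add T a):
                    ○ open, literals {a=T, c=T, e=T}.
          branch 1.2.2 (add T a):
            T (b \to e): β-rule — branch into F b  //  T e.
              branch 1.2.2.1 (add F b):
                ○ open, literals {a=T, b=F, c=T}.
              branch 1.2.2.2 (add T e):
                ○ open, literals {a=T, c=T, e=T}.
  branch 2 (add F ((a \lor a) \lor a), F c):
    F ((a \lor a) \lor a): α-rule — add F (a \lor a), F a.
    F (a \lor a): α-rule — add F a, F a.
    T ((f \leftrightarrow \lnot e) \lor (b \to e)): β-rule — branch into T (f \leftrightarrow \lnot e)  //  T (b \to e).
      branch 2.1 (add T (f \leftrightarrow \lnot e)):
        T (f \leftrightarrow \lnot e): β-rule — branch into T f, T \lnot e  //  F f, F \lnot e.
          branch 2.1.1 (add T f, T \lnot e):
            ○ open, literals {a=F, c=F, e=F, f=T}.
          branch 2.1.2 (add F f, F \lnot e):
            ○ open, literals {a=F, c=F, e=T, f=F}.
      branch 2.2 (add T (b \to e)):
        T (b \to e): β-rule — branch into F b  //  T e.
          branch 2.2.1 (add F b):
            ○ open, literals {a=F, b=F, c=F}.
          branch 2.2.2 (add T e):
            ○ open, literals {a=F, c=F, e=T}.
0 branches closed, 16 open.
Each open branch fixes some atoms; the unmentioned ones are free. Counting distinct full assignments: branch {a=T, c=T, e=F, f=T} (b, d) contributes 4 new; branch {a=T, c=T, e=F, f=T} (b, d) contributes 0 new; branch {a=T, c=T, e=T, f=F} (b, d) contributes 4 new; branch {a=T, c=T, e=T, f=F} (b, d) contributes 0 new; branch {a=T, c=T, e=F, f=T} (b, d) contributes 0 new; branch {a=T, c=T, e=T, f=F} (b, d) contributes 0 new; branch {a=T, b=F, c=T} (d, e, f) contributes 4 new; branch {a=T, b=F, c=T} (d, e, f) contributes 0 new; branch {a=T, c=T, e=T} (b, d, f) contributes 2 new; branch {a=T, c=T, e=T} (b, d, f) contributes 0 new; branch {a=T, b=F, c=T} (d, e, f) contributes 0 new; branch {a=T, c=T, e=T} (b, d, f) contributes 0 new; branch {a=F, c=F, e=F, f=T} (b, d) contributes 4 new; branch {a=F, c=F, e=T, f=F} (b, d) contributes 4 new; branch {a=F, b=F, c=F} (d, e, f) contributes 4 new; branch {a=F, c=F, e=T} (b, d, f) contributes 2 new. Total: 28.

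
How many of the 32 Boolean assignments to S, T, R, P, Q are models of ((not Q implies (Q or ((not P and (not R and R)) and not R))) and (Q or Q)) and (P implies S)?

12

Initial set: {(((not Q implies (Q or ((not P and (not R and R)) and not R))) and (Q or Q)) and (P implies S))}.
(((not Q implies (Q or ((not P and (not R and R)) and not R))) and (Q or Q)) and (P implies S)): α-rule — add ((not Q implies (Q or ((not P and (not R and R)) and not R))) and (Q or Q)), (P implies S).
((not Q implies (Q or ((not P and (not R and R)) and not R))) and (Q or Q)): α-rule — add (not Q implies (Q or ((not P and (not R and R)) and not R))), (Q or Q).
(P implies S): β-rule — branch into not P  //  S.
  branch 1 (add not P):
    (not Q implies (Q or ((not P and (not R and R)) and not R))): β-rule — branch into not not Q  //  (Q or ((not P and (not R and R)) and not R)).
      branch 1.1 (add not not Q):
        (Q or Q): β-rule — branch into Q  //  Q.
          branch 1.1.1 (add Q):
            ○ open, literals {P=F, Q=T}.
          branch 1.1.2 (add Q):
            ○ open, literals {P=F, Q=T}.
      branch 1.2 (add (Q or ((not P and (not R and R)) and not R))):
        (Q or Q): β-rule — branch into Q  //  Q.
          branch 1.2.1 (add Q):
            (Q or ((not P and (not R and R)) and not R)): β-rule — branch into Q  //  ((not P and (not R and R)) and not R).
              branch 1.2.1.1 (add Q):
                ○ open, literals {P=F, Q=T}.
              branch 1.2.1.2 (add ((not P and (not R and R)) and not R)):
                ((not P and (not R and R)) and not R): α-rule — add (not P and (not R and R)), not R.
                (not P and (not R and R)): α-rule — add not P, (not R and R).
                (not R and R): α-rule — add not R, R.
                × closes — contains both R and not R.
          branch 1.2.2 (add Q):
            (Q or ((not P and (not R and R)) and not R)): β-rule — branch into Q  //  ((not P and (not R and R)) and not R).
              branch 1.2.2.1 (add Q):
                ○ open, literals {P=F, Q=T}.
              branch 1.2.2.2 (add ((not P and (not R and R)) and not R)):
                ((not P and (not R and R)) and not R): α-rule — add (not P and (not R and R)), not R.
                (not P and (not R and R)): α-rule — add not P, (not R and R).
                (not R and R): α-rule — add not R, R.
                × closes — contains both R and not R.
  branch 2 (add S):
    (not Q implies (Q or ((not P and (not R and R)) and not R))): β-rule — branch into not not Q  //  (Q or ((not P and (not R and R)) and not R)).
      branch 2.1 (add not not Q):
        (Q or Q): β-rule — branch into Q  //  Q.
          branch 2.1.1 (add Q):
            ○ open, literals {Q=T, S=T}.
          branch 2.1.2 (add Q):
            ○ open, literals {Q=T, S=T}.
      branch 2.2 (add (Q or ((not P and (not R and R)) and not R))):
        (Q or Q): β-rule — branch into Q  //  Q.
          branch 2.2.1 (add Q):
            (Q or ((not P and (not R and R)) and not R)): β-rule — branch into Q  //  ((not P and (not R and R)) and not R).
              branch 2.2.1.1 (add Q):
                ○ open, literals {Q=T, S=T}.
              branch 2.2.1.2 (add ((not P and (not R and R)) and not R)):
                ((not P and (not R and R)) and not R): α-rule — add (not P and (not R and R)), not R.
                (not P and (not R and R)): α-rule — add not P, (not R and R).
                (not R and R): α-rule — add not R, R.
                × closes — contains both R and not R.
          branch 2.2.2 (add Q):
            (Q or ((not P and (not R and R)) and not R)): β-rule — branch into Q  //  ((not P and (not R and R)) and not R).
              branch 2.2.2.1 (add Q):
                ○ open, literals {Q=T, S=T}.
              branch 2.2.2.2 (add ((not P and (not R and R)) and not R)):
                ((not P and (not R and R)) and not R): α-rule — add (not P and (not R and R)), not R.
                (not P and (not R and R)): α-rule — add not P, (not R and R).
                (not R and R): α-rule — add not R, R.
                × closes — contains both R and not R.
4 branches closed, 8 open.
Each open branch fixes some atoms; the unmentioned ones are free. Counting distinct full assignments: branch {P=F, Q=T} (S, T, R) contributes 8 new; branch {P=F, Q=T} (S, T, R) contributes 0 new; branch {P=F, Q=T} (S, T, R) contributes 0 new; branch {P=F, Q=T} (S, T, R) contributes 0 new; branch {Q=T, S=T} (T, R, P) contributes 4 new; branch {Q=T, S=T} (T, R, P) contributes 0 new; branch {Q=T, S=T} (T, R, P) contributes 0 new; branch {Q=T, S=T} (T, R, P) contributes 0 new. Total: 12.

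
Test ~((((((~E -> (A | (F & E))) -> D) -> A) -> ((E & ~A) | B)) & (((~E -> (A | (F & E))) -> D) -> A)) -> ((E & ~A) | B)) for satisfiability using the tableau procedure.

Initial set: {~((((((~E -> (A | (F & E))) -> D) -> A) -> ((E & ~A) | B)) & (((~E -> (A | (F & E))) -> D) -> A)) -> ((E & ~A) | B))}.
~((((((~E -> (A | (F & E))) -> D) -> A) -> ((E & ~A) | B)) & (((~E -> (A | (F & E))) -> D) -> A)) -> ((E & ~A) | B)): α-rule — add (((((~E -> (A | (F & E))) -> D) -> A) -> ((E & ~A) | B)) & (((~E -> (A | (F & E))) -> D) -> A)), ~((E & ~A) | B).
(((((~E -> (A | (F & E))) -> D) -> A) -> ((E & ~A) | B)) & (((~E -> (A | (F & E))) -> D) -> A)): α-rule — add ((((~E -> (A | (F & E))) -> D) -> A) -> ((E & ~A) | B)), (((~E -> (A | (F & E))) -> D) -> A).
~((E & ~A) | B): α-rule — add ~(E & ~A), ~B.
((((~E -> (A | (F & E))) -> D) -> A) -> ((E & ~A) | B)): β-rule — branch into ~(((~E -> (A | (F & E))) -> D) -> A)  //  ((E & ~A) | B).
  branch 1 (add ~(((~E -> (A | (F & E))) -> D) -> A)):
    ~(((~E -> (A | (F & E))) -> D) -> A): α-rule — add ((~E -> (A | (F & E))) -> D), ~A.
    (((~E -> (A | (F & E))) -> D) -> A): β-rule — branch into ~((~E -> (A | (F & E))) -> D)  //  A.
      branch 1.1 (add ~((~E -> (A | (F & E))) -> D)):
        ~((~E -> (A | (F & E))) -> D): α-rule — add (~E -> (A | (F & E))), ~D.
        ~(E & ~A): β-rule — branch into ~E  //  ~~A.
          branch 1.1.1 (add ~E):
            ((~E -> (A | (F & E))) -> D): β-rule — branch into ~(~E -> (A | (F & E)))  //  D.
              branch 1.1.1.1 (add ~(~E -> (A | (F & E)))):
                ~(~E -> (A | (F & E))): α-rule — add ~E, ~(A | (F & E)).
                ~(A | (F & E)): α-rule — add ~A, ~(F & E).
                (~E -> (A | (F & E))): β-rule — branch into ~~E  //  (A | (F & E)).
                  branch 1.1.1.1.1 (add ~~E):
                    × closes — contains both E and ~E.
                  branch 1.1.1.1.2 (add (A | (F & E))):
                    ~(F & E): β-rule — branch into ~F  //  ~E.
                      branch 1.1.1.1.2.1 (add ~F):
                        (A | (F & E)): β-rule — branch into A  //  (F & E).
                          branch 1.1.1.1.2.1.1 (add A):
                            × closes — contains both A and ~A.
                          branch 1.1.1.1.2.1.2 (add (F & E)):
                            (F & E): α-rule — add F, E.
                            × closes — contains both F and ~F.
                      branch 1.1.1.1.2.2 (add ~E):
                        (A | (F & E)): β-rule — branch into A  //  (F & E).
                          branch 1.1.1.1.2.2.1 (add A):
                            × closes — contains both A and ~A.
                          branch 1.1.1.1.2.2.2 (add (F & E)):
                            (F & E): α-rule — add F, E.
                            × closes — contains both E and ~E.
              branch 1.1.1.2 (add D):
                × closes — contains both D and ~D.
          branch 1.1.2 (add ~~A):
            × closes — contains both A and ~A.
      branch 1.2 (add A):
        × closes — contains both A and ~A.
  branch 2 (add ((E & ~A) | B)):
    (((~E -> (A | (F & E))) -> D) -> A): β-rule — branch into ~((~E -> (A | (F & E))) -> D)  //  A.
      branch 2.1 (add ~((~E -> (A | (F & E))) -> D)):
        ~((~E -> (A | (F & E))) -> D): α-rule — add (~E -> (A | (F & E))), ~D.
        ~(E & ~A): β-rule — branch into ~E  //  ~~A.
          branch 2.1.1 (add ~E):
            ((E & ~A) | B): β-rule — branch into (E & ~A)  //  B.
              branch 2.1.1.1 (add (E & ~A)):
                (E & ~A): α-rule — add E, ~A.
                × closes — contains both E and ~E.
              branch 2.1.1.2 (add B):
                × closes — contains both B and ~B.
          branch 2.1.2 (add ~~A):
            ((E & ~A) | B): β-rule — branch into (E & ~A)  //  B.
              branch 2.1.2.1 (add (E & ~A)):
                (E & ~A): α-rule — add E, ~A.
                × closes — contains both A and ~A.
              branch 2.1.2.2 (add B):
                × closes — contains both B and ~B.
      branch 2.2 (add A):
        ~(E & ~A): β-rule — branch into ~E  //  ~~A.
          branch 2.2.1 (add ~E):
            ((E & ~A) | B): β-rule — branch into (E & ~A)  //  B.
              branch 2.2.1.1 (add (E & ~A)):
                (E & ~A): α-rule — add E, ~A.
                × closes — contains both E and ~E.
              branch 2.2.1.2 (add B):
                × closes — contains both B and ~B.
          branch 2.2.2 (add ~~A):
            ((E & ~A) | B): β-rule — branch into (E & ~A)  //  B.
              branch 2.2.2.1 (add (E & ~A)):
                (E & ~A): α-rule — add E, ~A.
                × closes — contains both A and ~A.
              branch 2.2.2.2 (add B):
                × closes — contains both B and ~B.
All 16 branches close.
Every branch closed; the formula is unsatisfiable.

Unsatisfiable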